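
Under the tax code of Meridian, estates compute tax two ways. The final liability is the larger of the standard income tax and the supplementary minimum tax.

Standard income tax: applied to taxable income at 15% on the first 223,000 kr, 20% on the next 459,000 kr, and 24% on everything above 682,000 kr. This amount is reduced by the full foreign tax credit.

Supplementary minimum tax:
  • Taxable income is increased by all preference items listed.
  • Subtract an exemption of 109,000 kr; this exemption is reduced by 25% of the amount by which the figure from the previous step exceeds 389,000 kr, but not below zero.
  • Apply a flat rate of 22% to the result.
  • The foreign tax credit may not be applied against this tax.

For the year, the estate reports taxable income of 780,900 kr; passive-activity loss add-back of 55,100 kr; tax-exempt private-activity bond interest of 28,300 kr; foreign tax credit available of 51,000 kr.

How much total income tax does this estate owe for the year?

Standard income tax:
  223,000 kr × 15% = 33,450 kr
  459,000 kr × 20% = 91,800 kr
  98,900 kr × 24% = 23,736 kr
  → 148,986 kr
  Less foreign tax credit 51,000 kr → 97,986 kr

Supplementary minimum tax:
  Adjusted income: 780,900 kr + 55,100 kr + 28,300 kr = 864,300 kr
  Exemption: 25% × (864,300 kr − 389,000 kr) = 118,825 kr ≥ 109,000 kr, so the exemption is fully phased out
  Base: 864,300 kr − 0 kr = 864,300 kr
  864,300 kr × 22% = 190,146 kr

190,146 kr > 97,986 kr, so the supplementary minimum tax is the binding amount.

190,146 kr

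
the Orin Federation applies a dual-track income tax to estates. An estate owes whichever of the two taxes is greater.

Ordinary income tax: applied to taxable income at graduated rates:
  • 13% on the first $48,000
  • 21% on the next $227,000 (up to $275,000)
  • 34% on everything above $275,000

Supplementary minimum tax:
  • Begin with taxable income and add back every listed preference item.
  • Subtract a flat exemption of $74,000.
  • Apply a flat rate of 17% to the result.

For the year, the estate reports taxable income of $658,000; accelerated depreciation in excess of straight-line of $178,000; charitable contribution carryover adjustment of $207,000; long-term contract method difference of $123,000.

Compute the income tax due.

$185,640

Supplementary minimum tax:
  Adjusted income: $658,000 + $178,000 + $207,000 + $123,000 = $1,166,000
  Less exemption $74,000 → base $1,092,000
  $1,092,000 × 17% = $185,640

Ordinary income tax:
  $48,000 × 13% = $6,240
  $227,000 × 21% = $47,670
  $383,000 × 34% = $130,220
  → $184,130

$185,640 > $184,130, so the supplementary minimum tax is the binding amount.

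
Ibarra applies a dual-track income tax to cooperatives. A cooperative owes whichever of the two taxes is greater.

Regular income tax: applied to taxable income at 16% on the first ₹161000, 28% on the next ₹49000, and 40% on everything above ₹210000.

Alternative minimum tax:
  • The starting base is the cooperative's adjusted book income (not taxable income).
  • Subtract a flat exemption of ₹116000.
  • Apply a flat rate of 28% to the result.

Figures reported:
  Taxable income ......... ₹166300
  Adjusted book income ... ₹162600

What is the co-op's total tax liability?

Alternative minimum tax:
  Base (adjusted book income): ₹162600
  Less exemption ₹116000 → base ₹46600
  ₹46600 × 28% = ₹13048

Regular income tax:
  ₹161000 × 16% = ₹25760
  ₹5300 × 28% = ₹1484
  → ₹27244

₹27244 > ₹13048, so the regular income tax governs.

₹27244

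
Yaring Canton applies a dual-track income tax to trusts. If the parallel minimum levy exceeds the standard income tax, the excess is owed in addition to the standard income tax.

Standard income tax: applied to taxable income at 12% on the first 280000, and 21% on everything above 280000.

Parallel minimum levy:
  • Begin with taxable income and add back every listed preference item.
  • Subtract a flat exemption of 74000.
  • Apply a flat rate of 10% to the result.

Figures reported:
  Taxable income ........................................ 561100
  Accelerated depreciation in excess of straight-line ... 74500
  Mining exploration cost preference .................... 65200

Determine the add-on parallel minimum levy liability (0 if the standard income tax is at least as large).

0

Standard income tax:
  280000 × 12% = 33600
  281100 × 21% = 59031
  → 92631

Parallel minimum levy:
  Adjusted income: 561100 + 74500 + 65200 = 700800
  Less exemption 74000 → base 626800
  626800 × 10% = 62680

62680 ≤ 92631, so no add-on is due.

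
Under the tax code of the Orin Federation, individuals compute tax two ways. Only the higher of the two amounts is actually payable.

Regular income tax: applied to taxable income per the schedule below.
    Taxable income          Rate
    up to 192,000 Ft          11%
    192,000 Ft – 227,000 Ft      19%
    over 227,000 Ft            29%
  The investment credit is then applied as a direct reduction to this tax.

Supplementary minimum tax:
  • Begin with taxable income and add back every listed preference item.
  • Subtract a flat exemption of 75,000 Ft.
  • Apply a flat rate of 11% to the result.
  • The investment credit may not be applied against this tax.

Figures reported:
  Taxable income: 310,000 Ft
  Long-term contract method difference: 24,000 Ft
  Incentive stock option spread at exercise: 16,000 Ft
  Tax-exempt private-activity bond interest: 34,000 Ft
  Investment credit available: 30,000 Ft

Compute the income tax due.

Supplementary minimum tax:
  Adjusted income: 310,000 Ft + 24,000 Ft + 16,000 Ft + 34,000 Ft = 384,000 Ft
  Less exemption 75,000 Ft → base 309,000 Ft
  309,000 Ft × 11% = 33,990 Ft

Regular income tax:
  192,000 Ft × 11% = 21,120 Ft
  35,000 Ft × 19% = 6,650 Ft
  83,000 Ft × 29% = 24,070 Ft
  → 51,840 Ft
  Less investment credit 30,000 Ft → 21,840 Ft

33,990 Ft > 21,840 Ft, so the supplementary minimum tax is the binding amount.

33,990 Ft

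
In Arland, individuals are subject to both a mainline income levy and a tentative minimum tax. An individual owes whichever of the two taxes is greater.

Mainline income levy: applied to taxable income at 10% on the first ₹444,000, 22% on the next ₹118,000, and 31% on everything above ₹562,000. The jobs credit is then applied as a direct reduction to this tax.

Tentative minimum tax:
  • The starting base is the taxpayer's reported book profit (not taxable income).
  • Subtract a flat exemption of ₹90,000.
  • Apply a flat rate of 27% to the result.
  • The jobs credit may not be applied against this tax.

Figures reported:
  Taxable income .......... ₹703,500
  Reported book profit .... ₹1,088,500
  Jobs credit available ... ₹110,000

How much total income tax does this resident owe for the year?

₹269,595

Tentative minimum tax:
  Base (reported book profit): ₹1,088,500
  Less exemption ₹90,000 → base ₹998,500
  ₹998,500 × 27% = ₹269,595

Mainline income levy:
  ₹444,000 × 10% = ₹44,400
  ₹118,000 × 22% = ₹25,960
  ₹141,500 × 31% = ₹43,865
  → ₹114,225
  Less jobs credit ₹110,000 → ₹4,225

₹269,595 > ₹4,225, so the tentative minimum tax is the binding amount.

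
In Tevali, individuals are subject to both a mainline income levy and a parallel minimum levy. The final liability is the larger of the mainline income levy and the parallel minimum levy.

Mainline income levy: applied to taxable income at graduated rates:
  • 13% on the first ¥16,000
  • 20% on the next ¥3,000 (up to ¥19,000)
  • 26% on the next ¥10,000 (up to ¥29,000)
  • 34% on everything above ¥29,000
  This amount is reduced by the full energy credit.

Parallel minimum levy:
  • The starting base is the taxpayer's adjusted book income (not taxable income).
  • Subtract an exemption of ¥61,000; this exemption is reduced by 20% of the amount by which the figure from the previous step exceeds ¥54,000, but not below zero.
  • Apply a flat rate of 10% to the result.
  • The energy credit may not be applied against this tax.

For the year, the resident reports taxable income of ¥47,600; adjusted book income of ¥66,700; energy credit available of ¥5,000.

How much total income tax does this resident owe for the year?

Mainline income levy:
  ¥16,000 × 13% = ¥2,080
  ¥3,000 × 20% = ¥600
  ¥10,000 × 26% = ¥2,600
  ¥18,600 × 34% = ¥6,324
  → ¥11,604
  Less energy credit ¥5,000 → ¥6,604

Parallel minimum levy:
  Base (adjusted book income): ¥66,700
  Exemption: ¥61,000 − 20% × (¥66,700 − ¥54,000) = ¥61,000 − ¥2,540 = ¥58,460
  Base: ¥66,700 − ¥58,460 = ¥8,240
  ¥8,240 × 10% = ¥824

¥6,604 > ¥824, so the mainline income levy governs.

¥6,604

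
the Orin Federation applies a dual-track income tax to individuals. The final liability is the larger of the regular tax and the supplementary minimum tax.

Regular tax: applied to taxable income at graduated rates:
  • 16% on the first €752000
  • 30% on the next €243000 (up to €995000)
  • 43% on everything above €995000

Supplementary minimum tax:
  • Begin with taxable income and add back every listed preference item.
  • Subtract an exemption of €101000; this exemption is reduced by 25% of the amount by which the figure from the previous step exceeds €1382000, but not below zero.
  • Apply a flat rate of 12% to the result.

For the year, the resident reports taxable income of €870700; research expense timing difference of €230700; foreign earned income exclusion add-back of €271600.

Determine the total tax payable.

Regular tax:
  €752000 × 16% = €120320
  €118700 × 30% = €35610
  → €155930

Supplementary minimum tax:
  Adjusted income: €870700 + €230700 + €271600 = €1373000
  Exemption: €1373000 ≤ €1382000, so full €101000 applies
  Base: €1373000 − €101000 = €1272000
  €1272000 × 12% = €152640

€155930 > €152640, so the regular tax governs.

€155930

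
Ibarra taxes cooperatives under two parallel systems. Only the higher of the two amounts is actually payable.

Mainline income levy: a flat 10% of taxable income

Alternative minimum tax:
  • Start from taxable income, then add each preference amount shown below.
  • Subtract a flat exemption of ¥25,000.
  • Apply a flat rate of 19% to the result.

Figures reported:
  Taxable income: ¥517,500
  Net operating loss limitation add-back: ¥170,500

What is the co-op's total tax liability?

Alternative minimum tax:
  Adjusted income: ¥517,500 + ¥170,500 = ¥688,000
  Less exemption ¥25,000 → base ¥663,000
  ¥663,000 × 19% = ¥125,970

Mainline income levy:
  ¥517,500 × 10% = ¥51,750

¥125,970 > ¥51,750, so the alternative minimum tax is the binding amount.

¥125,970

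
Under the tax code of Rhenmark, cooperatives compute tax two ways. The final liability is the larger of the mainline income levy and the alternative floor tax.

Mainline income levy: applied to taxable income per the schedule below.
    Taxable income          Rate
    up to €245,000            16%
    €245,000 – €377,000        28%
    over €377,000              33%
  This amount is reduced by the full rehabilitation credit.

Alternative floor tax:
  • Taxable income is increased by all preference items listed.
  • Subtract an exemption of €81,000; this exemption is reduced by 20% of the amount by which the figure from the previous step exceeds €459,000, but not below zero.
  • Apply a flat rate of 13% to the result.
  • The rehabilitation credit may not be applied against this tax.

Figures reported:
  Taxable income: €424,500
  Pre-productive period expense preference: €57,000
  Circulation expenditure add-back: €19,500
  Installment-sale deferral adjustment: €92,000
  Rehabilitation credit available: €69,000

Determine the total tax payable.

€70,044

Alternative floor tax:
  Adjusted income: €424,500 + €57,000 + €19,500 + €92,000 = €593,000
  Exemption: €81,000 − 20% × (€593,000 − €459,000) = €81,000 − €26,800 = €54,200
  Base: €593,000 − €54,200 = €538,800
  €538,800 × 13% = €70,044

Mainline income levy:
  €245,000 × 16% = €39,200
  €132,000 × 28% = €36,960
  €47,500 × 33% = €15,675
  → €91,835
  Less rehabilitation credit €69,000 → €22,835

€70,044 > €22,835, so the alternative floor tax is the binding amount.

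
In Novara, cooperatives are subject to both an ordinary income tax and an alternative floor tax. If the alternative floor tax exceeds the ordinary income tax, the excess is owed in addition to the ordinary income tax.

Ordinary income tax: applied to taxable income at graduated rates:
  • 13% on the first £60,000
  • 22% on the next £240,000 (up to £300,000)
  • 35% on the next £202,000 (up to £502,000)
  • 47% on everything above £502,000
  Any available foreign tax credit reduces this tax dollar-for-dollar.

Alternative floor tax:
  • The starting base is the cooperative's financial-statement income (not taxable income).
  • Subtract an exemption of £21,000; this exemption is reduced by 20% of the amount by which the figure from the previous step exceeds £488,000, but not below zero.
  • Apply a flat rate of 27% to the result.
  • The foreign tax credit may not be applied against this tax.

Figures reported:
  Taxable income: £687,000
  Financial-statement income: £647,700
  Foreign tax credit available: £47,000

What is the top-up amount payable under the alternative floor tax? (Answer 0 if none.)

£3,629

Ordinary income tax:
  £60,000 × 13% = £7,800
  £240,000 × 22% = £52,800
  £202,000 × 35% = £70,700
  £185,000 × 47% = £86,950
  → £218,250
  Less foreign tax credit £47,000 → £171,250

Alternative floor tax:
  Base (financial-statement income): £647,700
  Exemption: 20% × (£647,700 − £488,000) = £31,940 ≥ £21,000, so the exemption is fully phased out
  Base: £647,700 − £0 = £647,700
  £647,700 × 27% = £174,879

Excess of alternative floor tax over ordinary income tax: £174,879 − £171,250 = £3,629.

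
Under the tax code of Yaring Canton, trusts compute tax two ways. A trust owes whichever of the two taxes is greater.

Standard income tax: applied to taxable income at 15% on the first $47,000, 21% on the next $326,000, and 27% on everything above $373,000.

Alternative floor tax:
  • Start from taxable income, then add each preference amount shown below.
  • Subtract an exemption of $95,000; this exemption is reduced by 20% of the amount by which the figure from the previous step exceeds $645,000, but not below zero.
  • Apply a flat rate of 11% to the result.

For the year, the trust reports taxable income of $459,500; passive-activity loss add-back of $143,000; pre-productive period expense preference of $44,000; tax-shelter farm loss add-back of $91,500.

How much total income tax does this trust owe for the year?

Alternative floor tax:
  Adjusted income: $459,500 + $143,000 + $44,000 + $91,500 = $738,000
  Exemption: $95,000 − 20% × ($738,000 − $645,000) = $95,000 − $18,600 = $76,400
  Base: $738,000 − $76,400 = $661,600
  $661,600 × 11% = $72,776

Standard income tax:
  $47,000 × 15% = $7,050
  $326,000 × 21% = $68,460
  $86,500 × 27% = $23,355
  → $98,865

$98,865 > $72,776, so the standard income tax governs.

$98,865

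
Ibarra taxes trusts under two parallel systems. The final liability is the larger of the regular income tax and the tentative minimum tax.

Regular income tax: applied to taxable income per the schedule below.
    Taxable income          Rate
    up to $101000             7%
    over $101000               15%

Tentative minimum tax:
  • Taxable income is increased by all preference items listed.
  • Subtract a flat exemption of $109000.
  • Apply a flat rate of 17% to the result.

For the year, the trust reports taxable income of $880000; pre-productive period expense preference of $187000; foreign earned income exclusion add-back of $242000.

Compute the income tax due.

Tentative minimum tax:
  Adjusted income: $880000 + $187000 + $242000 = $1309000
  Less exemption $109000 → base $1200000
  $1200000 × 17% = $204000

Regular income tax:
  $101000 × 7% = $7070
  $779000 × 15% = $116850
  → $123920

$204000 > $123920, so the tentative minimum tax is the binding amount.

$204000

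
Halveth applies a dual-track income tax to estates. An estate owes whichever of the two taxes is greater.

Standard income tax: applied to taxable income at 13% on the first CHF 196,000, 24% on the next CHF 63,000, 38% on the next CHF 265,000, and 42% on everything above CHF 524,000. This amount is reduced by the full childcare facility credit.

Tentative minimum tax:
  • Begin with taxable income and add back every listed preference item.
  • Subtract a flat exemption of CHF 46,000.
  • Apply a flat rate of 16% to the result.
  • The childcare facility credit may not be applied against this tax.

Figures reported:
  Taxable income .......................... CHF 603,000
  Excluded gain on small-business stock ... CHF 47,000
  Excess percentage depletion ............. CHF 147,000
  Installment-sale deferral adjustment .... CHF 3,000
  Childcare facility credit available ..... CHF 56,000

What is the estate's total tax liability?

Tentative minimum tax:
  Adjusted income: CHF 603,000 + CHF 47,000 + CHF 147,000 + CHF 3,000 = CHF 800,000
  Less exemption CHF 46,000 → base CHF 754,000
  CHF 754,000 × 16% = CHF 120,640

Standard income tax:
  CHF 196,000 × 13% = CHF 25,480
  CHF 63,000 × 24% = CHF 15,120
  CHF 265,000 × 38% = CHF 100,700
  CHF 79,000 × 42% = CHF 33,180
  → CHF 174,480
  Less childcare facility credit CHF 56,000 → CHF 118,480

CHF 120,640 > CHF 118,480, so the tentative minimum tax is the binding amount.

CHF 120,640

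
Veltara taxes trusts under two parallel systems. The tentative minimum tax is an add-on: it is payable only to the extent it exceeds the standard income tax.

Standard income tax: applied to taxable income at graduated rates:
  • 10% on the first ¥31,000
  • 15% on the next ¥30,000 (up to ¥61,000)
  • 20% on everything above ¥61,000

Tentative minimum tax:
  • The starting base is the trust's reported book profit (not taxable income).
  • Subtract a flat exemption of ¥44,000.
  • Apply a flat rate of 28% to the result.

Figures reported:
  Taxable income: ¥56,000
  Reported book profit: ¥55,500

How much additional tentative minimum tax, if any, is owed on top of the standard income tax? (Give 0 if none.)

¥0

Tentative minimum tax:
  Base (reported book profit): ¥55,500
  Less exemption ¥44,000 → base ¥11,500
  ¥11,500 × 28% = ¥3,220

Standard income tax:
  ¥31,000 × 10% = ¥3,100
  ¥25,000 × 15% = ¥3,750
  → ¥6,850

¥3,220 ≤ ¥6,850, so no add-on is due.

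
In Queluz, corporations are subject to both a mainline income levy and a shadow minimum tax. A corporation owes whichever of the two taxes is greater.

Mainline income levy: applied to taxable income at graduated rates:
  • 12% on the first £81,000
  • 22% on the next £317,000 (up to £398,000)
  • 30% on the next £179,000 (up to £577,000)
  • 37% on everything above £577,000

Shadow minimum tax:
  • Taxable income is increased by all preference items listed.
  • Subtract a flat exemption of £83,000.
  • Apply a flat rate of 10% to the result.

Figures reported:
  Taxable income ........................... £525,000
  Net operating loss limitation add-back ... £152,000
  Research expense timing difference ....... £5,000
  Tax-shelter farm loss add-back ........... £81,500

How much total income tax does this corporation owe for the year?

Shadow minimum tax:
  Adjusted income: £525,000 + £152,000 + £5,000 + £81,500 = £763,500
  Less exemption £83,000 → base £680,500
  £680,500 × 10% = £68,050

Mainline income levy:
  £81,000 × 12% = £9,720
  £317,000 × 22% = £69,740
  £127,000 × 30% = £38,100
  → £117,560

£117,560 > £68,050, so the mainline income levy governs.

£117,560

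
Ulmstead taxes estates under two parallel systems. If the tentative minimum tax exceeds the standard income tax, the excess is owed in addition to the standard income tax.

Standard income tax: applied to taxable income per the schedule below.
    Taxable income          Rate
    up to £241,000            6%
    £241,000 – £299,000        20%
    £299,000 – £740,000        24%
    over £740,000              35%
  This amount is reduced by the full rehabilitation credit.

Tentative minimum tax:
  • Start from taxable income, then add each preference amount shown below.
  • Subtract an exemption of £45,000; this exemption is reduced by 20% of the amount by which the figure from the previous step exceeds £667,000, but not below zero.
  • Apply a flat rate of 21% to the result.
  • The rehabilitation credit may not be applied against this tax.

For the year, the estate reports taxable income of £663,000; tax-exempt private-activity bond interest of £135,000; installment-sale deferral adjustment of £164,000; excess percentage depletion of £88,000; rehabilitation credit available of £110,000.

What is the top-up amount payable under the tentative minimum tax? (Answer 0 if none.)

Standard income tax:
  £241,000 × 6% = £14,460
  £58,000 × 20% = £11,600
  £364,000 × 24% = £87,360
  → £113,420
  Less rehabilitation credit £110,000 → £3,420

Tentative minimum tax:
  Adjusted income: £663,000 + £135,000 + £164,000 + £88,000 = £1,050,000
  Exemption: 20% × (£1,050,000 − £667,000) = £76,600 ≥ £45,000, so the exemption is fully phased out
  Base: £1,050,000 − £0 = £1,050,000
  £1,050,000 × 21% = £220,500

Excess of tentative minimum tax over standard income tax: £220,500 − £3,420 = £217,080.

£217,080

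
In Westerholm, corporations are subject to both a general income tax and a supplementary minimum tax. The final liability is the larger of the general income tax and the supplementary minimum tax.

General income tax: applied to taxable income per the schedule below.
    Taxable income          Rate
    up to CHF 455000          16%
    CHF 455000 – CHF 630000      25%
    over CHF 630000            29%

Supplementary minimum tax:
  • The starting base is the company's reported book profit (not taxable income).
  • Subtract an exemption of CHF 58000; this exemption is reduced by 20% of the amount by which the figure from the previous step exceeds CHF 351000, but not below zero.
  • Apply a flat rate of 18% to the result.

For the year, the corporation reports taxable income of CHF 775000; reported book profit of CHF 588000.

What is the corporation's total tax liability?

CHF 158600

General income tax:
  CHF 455000 × 16% = CHF 72800
  CHF 175000 × 25% = CHF 43750
  CHF 145000 × 29% = CHF 42050
  → CHF 158600

Supplementary minimum tax:
  Base (reported book profit): CHF 588000
  Exemption: CHF 58000 − 20% × (CHF 588000 − CHF 351000) = CHF 58000 − CHF 47400 = CHF 10600
  Base: CHF 588000 − CHF 10600 = CHF 577400
  CHF 577400 × 18% = CHF 103932

CHF 158600 > CHF 103932, so the general income tax governs.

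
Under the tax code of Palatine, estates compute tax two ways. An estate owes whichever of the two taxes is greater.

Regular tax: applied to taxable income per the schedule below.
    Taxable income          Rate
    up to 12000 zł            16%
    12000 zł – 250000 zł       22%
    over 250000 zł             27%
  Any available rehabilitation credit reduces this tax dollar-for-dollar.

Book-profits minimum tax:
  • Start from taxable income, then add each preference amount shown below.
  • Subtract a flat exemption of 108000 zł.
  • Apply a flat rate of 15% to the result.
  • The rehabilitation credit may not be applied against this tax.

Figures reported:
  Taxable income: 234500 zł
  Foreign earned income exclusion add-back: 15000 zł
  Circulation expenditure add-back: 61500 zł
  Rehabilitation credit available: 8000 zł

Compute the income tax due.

Book-profits minimum tax:
  Adjusted income: 234500 zł + 15000 zł + 61500 zł = 311000 zł
  Less exemption 108000 zł → base 203000 zł
  203000 zł × 15% = 30450 zł

Regular tax:
  12000 zł × 16% = 1920 zł
  222500 zł × 22% = 48950 zł
  → 50870 zł
  Less rehabilitation credit 8000 zł → 42870 zł

42870 zł > 30450 zł, so the regular tax governs.

42870 zł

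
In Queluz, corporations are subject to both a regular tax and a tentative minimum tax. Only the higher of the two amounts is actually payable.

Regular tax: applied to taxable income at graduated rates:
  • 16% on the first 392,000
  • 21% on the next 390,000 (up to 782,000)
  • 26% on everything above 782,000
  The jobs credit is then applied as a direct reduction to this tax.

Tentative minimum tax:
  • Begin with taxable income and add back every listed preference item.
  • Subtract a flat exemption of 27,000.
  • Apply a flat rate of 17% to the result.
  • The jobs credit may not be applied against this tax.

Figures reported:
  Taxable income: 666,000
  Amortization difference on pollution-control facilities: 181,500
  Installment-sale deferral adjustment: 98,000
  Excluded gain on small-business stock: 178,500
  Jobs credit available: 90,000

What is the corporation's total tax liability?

Regular tax:
  392,000 × 16% = 62,720
  274,000 × 21% = 57,540
  → 120,260
  Less jobs credit 90,000 → 30,260

Tentative minimum tax:
  Adjusted income: 666,000 + 181,500 + 98,000 + 178,500 = 1,124,000
  Less exemption 27,000 → base 1,097,000
  1,097,000 × 17% = 186,490

186,490 > 30,260, so the tentative minimum tax is the binding amount.

186,490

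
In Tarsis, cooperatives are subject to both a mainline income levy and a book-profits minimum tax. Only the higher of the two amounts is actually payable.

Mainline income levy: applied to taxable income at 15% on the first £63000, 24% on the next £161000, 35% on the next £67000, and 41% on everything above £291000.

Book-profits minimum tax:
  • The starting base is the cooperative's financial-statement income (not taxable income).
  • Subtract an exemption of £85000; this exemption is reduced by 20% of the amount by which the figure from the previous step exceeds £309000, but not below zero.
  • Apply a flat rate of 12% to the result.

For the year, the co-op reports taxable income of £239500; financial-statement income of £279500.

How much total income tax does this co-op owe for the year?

Mainline income levy:
  £63000 × 15% = £9450
  £161000 × 24% = £38640
  £15500 × 35% = £5425
  → £53515

Book-profits minimum tax:
  Base (financial-statement income): £279500
  Exemption: £279500 ≤ £309000, so full £85000 applies
  Base: £279500 − £85000 = £194500
  £194500 × 12% = £23340

£53515 > £23340, so the mainline income levy governs.

£53515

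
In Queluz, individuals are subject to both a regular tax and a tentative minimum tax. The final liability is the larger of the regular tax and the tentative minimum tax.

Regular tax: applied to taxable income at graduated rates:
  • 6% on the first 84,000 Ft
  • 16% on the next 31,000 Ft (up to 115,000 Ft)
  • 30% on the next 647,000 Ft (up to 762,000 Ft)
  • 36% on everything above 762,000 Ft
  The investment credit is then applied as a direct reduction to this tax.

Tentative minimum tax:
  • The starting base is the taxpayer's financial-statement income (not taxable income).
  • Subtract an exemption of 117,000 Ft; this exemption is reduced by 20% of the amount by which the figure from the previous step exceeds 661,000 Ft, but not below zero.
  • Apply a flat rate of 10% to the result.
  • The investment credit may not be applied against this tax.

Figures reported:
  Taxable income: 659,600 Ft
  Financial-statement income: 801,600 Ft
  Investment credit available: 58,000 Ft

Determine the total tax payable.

Tentative minimum tax:
  Base (financial-statement income): 801,600 Ft
  Exemption: 117,000 Ft − 20% × (801,600 Ft − 661,000 Ft) = 117,000 Ft − 28,120 Ft = 88,880 Ft
  Base: 801,600 Ft − 88,880 Ft = 712,720 Ft
  712,720 Ft × 10% = 71,272 Ft

Regular tax:
  84,000 Ft × 6% = 5,040 Ft
  31,000 Ft × 16% = 4,960 Ft
  544,600 Ft × 30% = 163,380 Ft
  → 173,380 Ft
  Less investment credit 58,000 Ft → 115,380 Ft

115,380 Ft > 71,272 Ft, so the regular tax governs.

115,380 Ft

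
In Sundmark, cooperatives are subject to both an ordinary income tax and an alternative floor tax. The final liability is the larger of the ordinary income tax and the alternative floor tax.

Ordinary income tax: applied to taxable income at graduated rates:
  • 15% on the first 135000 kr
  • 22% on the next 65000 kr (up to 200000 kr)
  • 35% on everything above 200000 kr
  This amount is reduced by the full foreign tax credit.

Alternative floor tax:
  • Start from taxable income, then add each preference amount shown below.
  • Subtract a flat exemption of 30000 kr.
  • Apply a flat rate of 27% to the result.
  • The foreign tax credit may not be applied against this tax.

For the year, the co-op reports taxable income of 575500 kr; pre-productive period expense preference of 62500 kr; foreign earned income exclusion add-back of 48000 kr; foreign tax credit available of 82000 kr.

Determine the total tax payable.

177120 kr

Ordinary income tax:
  135000 kr × 15% = 20250 kr
  65000 kr × 22% = 14300 kr
  375500 kr × 35% = 131425 kr
  → 165975 kr
  Less foreign tax credit 82000 kr → 83975 kr

Alternative floor tax:
  Adjusted income: 575500 kr + 62500 kr + 48000 kr = 686000 kr
  Less exemption 30000 kr → base 656000 kr
  656000 kr × 27% = 177120 kr

177120 kr > 83975 kr, so the alternative floor tax is the binding amount.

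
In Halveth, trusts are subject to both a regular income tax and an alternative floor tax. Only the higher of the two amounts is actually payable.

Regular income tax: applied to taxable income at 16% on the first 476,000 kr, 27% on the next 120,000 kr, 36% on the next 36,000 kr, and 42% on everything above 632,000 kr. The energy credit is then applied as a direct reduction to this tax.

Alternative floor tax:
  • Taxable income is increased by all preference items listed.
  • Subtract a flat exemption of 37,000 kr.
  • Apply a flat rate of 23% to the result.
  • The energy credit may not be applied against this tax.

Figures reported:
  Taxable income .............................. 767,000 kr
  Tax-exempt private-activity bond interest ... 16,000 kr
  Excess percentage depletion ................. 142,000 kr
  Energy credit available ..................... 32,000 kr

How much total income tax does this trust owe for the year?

204,240 kr

Regular income tax:
  476,000 kr × 16% = 76,160 kr
  120,000 kr × 27% = 32,400 kr
  36,000 kr × 36% = 12,960 kr
  135,000 kr × 42% = 56,700 kr
  → 178,220 kr
  Less energy credit 32,000 kr → 146,220 kr

Alternative floor tax:
  Adjusted income: 767,000 kr + 16,000 kr + 142,000 kr = 925,000 kr
  Less exemption 37,000 kr → base 888,000 kr
  888,000 kr × 23% = 204,240 kr

204,240 kr > 146,220 kr, so the alternative floor tax is the binding amount.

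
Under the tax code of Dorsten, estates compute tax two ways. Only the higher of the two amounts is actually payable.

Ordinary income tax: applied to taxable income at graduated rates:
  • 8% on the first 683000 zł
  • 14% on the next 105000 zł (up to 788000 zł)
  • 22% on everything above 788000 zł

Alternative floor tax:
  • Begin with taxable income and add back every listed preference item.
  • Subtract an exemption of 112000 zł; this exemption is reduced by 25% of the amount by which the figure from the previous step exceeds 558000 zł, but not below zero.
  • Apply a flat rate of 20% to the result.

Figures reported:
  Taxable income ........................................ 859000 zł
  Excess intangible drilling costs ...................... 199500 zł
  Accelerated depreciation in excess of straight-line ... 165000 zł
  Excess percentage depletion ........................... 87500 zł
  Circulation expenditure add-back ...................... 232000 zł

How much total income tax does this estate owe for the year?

Alternative floor tax:
  Adjusted income: 859000 zł + 199500 zł + 165000 zł + 87500 zł + 232000 zł = 1543000 zł
  Exemption: 25% × (1543000 zł − 558000 zł) = 246250 zł ≥ 112000 zł, so the exemption is fully phased out
  Base: 1543000 zł − 0 zł = 1543000 zł
  1543000 zł × 20% = 308600 zł

Ordinary income tax:
  683000 zł × 8% = 54640 zł
  105000 zł × 14% = 14700 zł
  71000 zł × 22% = 15620 zł
  → 84960 zł

308600 zł > 84960 zł, so the alternative floor tax is the binding amount.

308600 zł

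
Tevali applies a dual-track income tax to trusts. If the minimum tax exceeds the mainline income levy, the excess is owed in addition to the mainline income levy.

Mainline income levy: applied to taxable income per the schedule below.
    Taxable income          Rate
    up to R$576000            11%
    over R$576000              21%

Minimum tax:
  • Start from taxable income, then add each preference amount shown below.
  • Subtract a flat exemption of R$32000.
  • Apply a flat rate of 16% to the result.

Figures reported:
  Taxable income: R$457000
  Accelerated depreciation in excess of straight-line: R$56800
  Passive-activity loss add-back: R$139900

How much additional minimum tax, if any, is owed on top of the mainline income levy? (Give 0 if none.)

R$49202

Minimum tax:
  Adjusted income: R$457000 + R$56800 + R$139900 = R$653700
  Less exemption R$32000 → base R$621700
  R$621700 × 16% = R$99472

Mainline income levy:
  R$457000 × 11% = R$50270

Excess of minimum tax over mainline income levy: R$99472 − R$50270 = R$49202.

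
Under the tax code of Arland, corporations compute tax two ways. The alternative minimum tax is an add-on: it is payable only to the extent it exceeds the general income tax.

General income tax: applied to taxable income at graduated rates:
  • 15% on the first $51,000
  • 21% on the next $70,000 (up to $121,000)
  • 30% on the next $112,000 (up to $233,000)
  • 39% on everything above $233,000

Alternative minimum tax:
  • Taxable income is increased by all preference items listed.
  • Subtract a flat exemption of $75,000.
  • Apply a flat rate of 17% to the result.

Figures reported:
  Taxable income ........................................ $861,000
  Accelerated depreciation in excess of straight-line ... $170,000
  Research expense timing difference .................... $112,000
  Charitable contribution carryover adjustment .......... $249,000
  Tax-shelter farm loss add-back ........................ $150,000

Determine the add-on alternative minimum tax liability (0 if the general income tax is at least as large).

General income tax:
  $51,000 × 15% = $7,650
  $70,000 × 21% = $14,700
  $112,000 × 30% = $33,600
  $628,000 × 39% = $244,920
  → $300,870

Alternative minimum tax:
  Adjusted income: $861,000 + $170,000 + $112,000 + $249,000 + $150,000 = $1,542,000
  Less exemption $75,000 → base $1,467,000
  $1,467,000 × 17% = $249,390

$249,390 ≤ $300,870, so no add-on is due.

$0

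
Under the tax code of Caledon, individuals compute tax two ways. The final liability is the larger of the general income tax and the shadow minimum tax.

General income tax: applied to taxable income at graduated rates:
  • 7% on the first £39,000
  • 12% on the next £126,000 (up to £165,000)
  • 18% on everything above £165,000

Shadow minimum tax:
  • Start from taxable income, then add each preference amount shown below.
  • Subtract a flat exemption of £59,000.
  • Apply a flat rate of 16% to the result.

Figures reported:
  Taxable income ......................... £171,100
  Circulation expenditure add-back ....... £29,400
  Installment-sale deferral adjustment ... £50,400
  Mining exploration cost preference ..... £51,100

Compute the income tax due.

Shadow minimum tax:
  Adjusted income: £171,100 + £29,400 + £50,400 + £51,100 = £302,000
  Less exemption £59,000 → base £243,000
  £243,000 × 16% = £38,880

General income tax:
  £39,000 × 7% = £2,730
  £126,000 × 12% = £15,120
  £6,100 × 18% = £1,098
  → £18,948

£38,880 > £18,948, so the shadow minimum tax is the binding amount.

£38,880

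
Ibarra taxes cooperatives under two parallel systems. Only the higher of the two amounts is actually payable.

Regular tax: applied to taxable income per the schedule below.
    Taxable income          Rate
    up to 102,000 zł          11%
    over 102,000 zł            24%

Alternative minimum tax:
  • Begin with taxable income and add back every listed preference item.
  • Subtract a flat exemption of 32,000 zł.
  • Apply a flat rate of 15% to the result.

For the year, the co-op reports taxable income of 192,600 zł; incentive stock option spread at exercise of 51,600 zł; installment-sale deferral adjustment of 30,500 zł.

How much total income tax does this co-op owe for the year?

Alternative minimum tax:
  Adjusted income: 192,600 zł + 51,600 zł + 30,500 zł = 274,700 zł
  Less exemption 32,000 zł → base 242,700 zł
  242,700 zł × 15% = 36,405 zł

Regular tax:
  102,000 zł × 11% = 11,220 zł
  90,600 zł × 24% = 21,744 zł
  → 32,964 zł

36,405 zł > 32,964 zł, so the alternative minimum tax is the binding amount.

36,405 zł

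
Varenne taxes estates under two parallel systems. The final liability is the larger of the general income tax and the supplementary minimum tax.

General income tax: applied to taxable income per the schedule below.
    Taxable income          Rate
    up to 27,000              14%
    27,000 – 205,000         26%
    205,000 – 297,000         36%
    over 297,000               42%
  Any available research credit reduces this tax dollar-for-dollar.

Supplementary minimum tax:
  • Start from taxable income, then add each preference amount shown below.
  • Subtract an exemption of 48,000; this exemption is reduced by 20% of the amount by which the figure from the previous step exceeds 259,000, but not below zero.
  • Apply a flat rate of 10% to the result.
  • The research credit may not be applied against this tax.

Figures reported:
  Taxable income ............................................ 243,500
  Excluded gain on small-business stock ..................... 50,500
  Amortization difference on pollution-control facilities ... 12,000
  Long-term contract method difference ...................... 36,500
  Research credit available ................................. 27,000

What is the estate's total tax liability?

36,920

General income tax:
  27,000 × 14% = 3,780
  178,000 × 26% = 46,280
  38,500 × 36% = 13,860
  → 63,920
  Less research credit 27,000 → 36,920

Supplementary minimum tax:
  Adjusted income: 243,500 + 50,500 + 12,000 + 36,500 = 342,500
  Exemption: 48,000 − 20% × (342,500 − 259,000) = 48,000 − 16,700 = 31,300
  Base: 342,500 − 31,300 = 311,200
  311,200 × 10% = 31,120

36,920 > 31,120, so the general income tax governs.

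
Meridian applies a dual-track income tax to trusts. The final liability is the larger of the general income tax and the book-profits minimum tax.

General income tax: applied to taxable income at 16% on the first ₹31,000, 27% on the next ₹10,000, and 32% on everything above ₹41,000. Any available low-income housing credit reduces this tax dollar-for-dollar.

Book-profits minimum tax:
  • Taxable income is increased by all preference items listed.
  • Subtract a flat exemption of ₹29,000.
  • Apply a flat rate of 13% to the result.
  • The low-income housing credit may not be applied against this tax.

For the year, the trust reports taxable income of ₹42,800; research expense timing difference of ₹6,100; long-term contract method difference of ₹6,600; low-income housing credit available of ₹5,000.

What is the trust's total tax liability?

₹3,445

General income tax:
  ₹31,000 × 16% = ₹4,960
  ₹10,000 × 27% = ₹2,700
  ₹1,800 × 32% = ₹576
  → ₹8,236
  Less low-income housing credit ₹5,000 → ₹3,236

Book-profits minimum tax:
  Adjusted income: ₹42,800 + ₹6,100 + ₹6,600 = ₹55,500
  Less exemption ₹29,000 → base ₹26,500
  ₹26,500 × 13% = ₹3,445

₹3,445 > ₹3,236, so the book-profits minimum tax is the binding amount.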